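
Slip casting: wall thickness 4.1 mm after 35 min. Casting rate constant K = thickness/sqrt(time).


K = 4.1 / sqrt(35) = 4.1 / 5.9161 = 0.693 mm/min^0.5

0.693


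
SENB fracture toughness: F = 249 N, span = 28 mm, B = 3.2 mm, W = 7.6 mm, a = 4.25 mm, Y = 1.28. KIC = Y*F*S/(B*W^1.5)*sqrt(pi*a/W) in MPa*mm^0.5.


KIC = 1.28*249*28/(3.2*7.6^1.5)*sqrt(pi*4.25/7.6) = 176.42

176.42


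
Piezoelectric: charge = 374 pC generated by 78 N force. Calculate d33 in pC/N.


d33 = 374 / 78 = 4.8 pC/N

4.8


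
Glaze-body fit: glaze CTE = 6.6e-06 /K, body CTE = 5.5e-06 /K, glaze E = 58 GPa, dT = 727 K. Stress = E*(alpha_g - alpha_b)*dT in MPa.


Stress = 58*1000*(6.6e-06 - 5.5e-06)*727 = 46.4 MPa

46.4


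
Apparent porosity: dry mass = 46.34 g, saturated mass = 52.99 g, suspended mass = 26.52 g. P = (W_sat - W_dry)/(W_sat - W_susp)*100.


P = (52.99 - 46.34) / (52.99 - 26.52) * 100 = 6.65 / 26.47 * 100 = 25.1%

25.1


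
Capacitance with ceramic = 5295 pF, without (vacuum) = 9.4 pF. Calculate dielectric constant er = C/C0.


er = 5295 / 9.4 = 563.3

563.3


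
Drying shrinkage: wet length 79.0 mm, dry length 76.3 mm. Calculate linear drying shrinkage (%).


DS = (79.0 - 76.3) / 79.0 * 100 = 3.42%

3.42


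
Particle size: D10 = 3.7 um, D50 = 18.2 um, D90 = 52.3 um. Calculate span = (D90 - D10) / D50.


Span = (52.3 - 3.7) / 18.2 = 48.6 / 18.2 = 2.67

2.67


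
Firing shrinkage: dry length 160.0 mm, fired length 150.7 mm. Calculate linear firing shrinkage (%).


FS = (160.0 - 150.7) / 160.0 * 100 = 5.81%

5.81


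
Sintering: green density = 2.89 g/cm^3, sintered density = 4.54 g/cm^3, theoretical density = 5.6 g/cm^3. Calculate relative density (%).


Relative = 4.54 / 5.6 * 100 = 81.1%

81.1


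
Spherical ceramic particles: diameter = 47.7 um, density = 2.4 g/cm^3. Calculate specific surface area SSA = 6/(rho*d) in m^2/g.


SSA = 6 / (2.4 * 47.7) = 0.052 m^2/g

0.052


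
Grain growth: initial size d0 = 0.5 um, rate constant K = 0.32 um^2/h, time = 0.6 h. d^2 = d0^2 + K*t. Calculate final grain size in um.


d^2 = 0.5^2 + 0.32*0.6 = 0.442
d = sqrt(0.442) = 0.66 um

0.66


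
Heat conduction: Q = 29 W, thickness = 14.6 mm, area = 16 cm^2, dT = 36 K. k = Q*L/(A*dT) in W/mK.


k = 29*14.6/1000/(16/10000*36) = 7.35 W/mK

7.35


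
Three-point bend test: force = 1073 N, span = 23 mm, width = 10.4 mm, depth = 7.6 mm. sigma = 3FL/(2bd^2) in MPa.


sigma = 3*1073*23/(2*10.4*7.6^2) = 61.6 MPa

61.6


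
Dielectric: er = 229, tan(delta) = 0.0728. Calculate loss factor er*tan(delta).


Loss = 229 * 0.0728 = 16.671

16.671


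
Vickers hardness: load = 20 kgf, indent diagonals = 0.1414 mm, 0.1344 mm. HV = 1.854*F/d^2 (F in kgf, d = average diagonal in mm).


d_avg = (0.1414+0.1344)/2 = 0.1379 mm
HV = 1.854*20/0.1379^2 = 1950

1950


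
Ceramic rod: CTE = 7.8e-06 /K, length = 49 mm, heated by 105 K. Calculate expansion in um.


dL = 7.8e-06 * 49 * 105 * 1000 = 40.131 um

40.131


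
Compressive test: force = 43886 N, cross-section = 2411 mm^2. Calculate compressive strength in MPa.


CS = 43886 / 2411 = 18.2 MPa

18.2


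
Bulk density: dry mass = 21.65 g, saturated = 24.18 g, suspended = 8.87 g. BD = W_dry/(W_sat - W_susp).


BD = 21.65 / (24.18 - 8.87) = 21.65 / 15.31 = 1.414 g/cm^3

1.414


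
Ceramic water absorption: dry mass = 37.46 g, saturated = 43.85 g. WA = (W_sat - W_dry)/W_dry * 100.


WA = (43.85 - 37.46) / 37.46 * 100 = 17.06%

17.06


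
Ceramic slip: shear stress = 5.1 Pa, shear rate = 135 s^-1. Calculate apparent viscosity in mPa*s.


eta = tau/gamma * 1000 = 5.1/135 * 1000 = 37.8 mPa*s

37.8


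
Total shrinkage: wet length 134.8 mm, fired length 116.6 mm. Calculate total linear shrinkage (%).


TS = (134.8 - 116.6) / 134.8 * 100 = 13.5%

13.5


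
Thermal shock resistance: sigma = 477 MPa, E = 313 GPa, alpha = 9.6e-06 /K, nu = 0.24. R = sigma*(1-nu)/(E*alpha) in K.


R = 477*(1-0.24)/(313*1000*9.6e-06) = 121 K

121


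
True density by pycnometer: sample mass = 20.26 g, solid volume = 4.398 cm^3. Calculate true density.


TD = 20.26 / 4.398 = 4.607 g/cm^3

4.607


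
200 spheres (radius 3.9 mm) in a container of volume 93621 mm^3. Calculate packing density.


V_sphere = 4/3*pi*3.9^3 = 248.4748 mm^3
Total V = 200*248.4748 = 49694.96 mm^3
PD = 49694.96 / 93621 = 0.531

0.531


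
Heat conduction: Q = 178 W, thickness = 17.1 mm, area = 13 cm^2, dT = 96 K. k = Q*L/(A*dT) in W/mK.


k = 178*17.1/1000/(13/10000*96) = 24.39 W/mK

24.39


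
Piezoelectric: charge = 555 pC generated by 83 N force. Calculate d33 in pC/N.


d33 = 555 / 83 = 6.7 pC/N

6.7


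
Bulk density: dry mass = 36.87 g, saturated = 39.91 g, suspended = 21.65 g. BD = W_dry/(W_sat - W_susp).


BD = 36.87 / (39.91 - 21.65) = 36.87 / 18.26 = 2.019 g/cm^3

2.019


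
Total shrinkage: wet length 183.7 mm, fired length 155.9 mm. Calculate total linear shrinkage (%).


TS = (183.7 - 155.9) / 183.7 * 100 = 15.13%

15.13


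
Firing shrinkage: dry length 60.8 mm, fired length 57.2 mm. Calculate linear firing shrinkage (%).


FS = (60.8 - 57.2) / 60.8 * 100 = 5.92%

5.92


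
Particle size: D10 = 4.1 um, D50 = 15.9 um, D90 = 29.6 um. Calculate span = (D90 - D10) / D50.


Span = (29.6 - 4.1) / 15.9 = 25.5 / 15.9 = 1.604

1.604


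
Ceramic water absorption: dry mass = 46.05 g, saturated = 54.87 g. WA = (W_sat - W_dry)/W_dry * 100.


WA = (54.87 - 46.05) / 46.05 * 100 = 19.15%

19.15


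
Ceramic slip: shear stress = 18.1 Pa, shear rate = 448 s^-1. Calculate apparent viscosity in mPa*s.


eta = tau/gamma * 1000 = 18.1/448 * 1000 = 40.4 mPa*s

40.4


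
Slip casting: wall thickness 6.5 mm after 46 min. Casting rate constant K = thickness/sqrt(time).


K = 6.5 / sqrt(46) = 6.5 / 6.7823 = 0.958 mm/min^0.5

0.958


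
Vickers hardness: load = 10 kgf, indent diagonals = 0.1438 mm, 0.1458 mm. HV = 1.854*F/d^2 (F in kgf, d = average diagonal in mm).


d_avg = (0.1438+0.1458)/2 = 0.1448 mm
HV = 1.854*10/0.1448^2 = 884

884


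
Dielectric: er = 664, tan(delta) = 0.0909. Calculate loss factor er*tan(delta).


Loss = 664 * 0.0909 = 60.358

60.358


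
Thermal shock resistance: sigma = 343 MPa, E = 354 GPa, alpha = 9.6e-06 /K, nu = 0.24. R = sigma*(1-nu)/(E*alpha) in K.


R = 343*(1-0.24)/(354*1000*9.6e-06) = 77 K

77


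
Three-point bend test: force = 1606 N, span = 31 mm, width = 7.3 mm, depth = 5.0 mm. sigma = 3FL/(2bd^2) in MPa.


sigma = 3*1606*31/(2*7.3*5.0^2) = 409.2 MPa

409.2


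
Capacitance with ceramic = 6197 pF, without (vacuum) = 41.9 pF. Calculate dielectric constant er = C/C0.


er = 6197 / 41.9 = 147.9

147.9


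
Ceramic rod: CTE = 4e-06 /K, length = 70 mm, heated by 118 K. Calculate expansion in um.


dL = 4e-06 * 70 * 118 * 1000 = 33.04 um

33.04


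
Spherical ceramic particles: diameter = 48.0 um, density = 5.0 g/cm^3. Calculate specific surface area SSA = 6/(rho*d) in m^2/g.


SSA = 6 / (5.0 * 48.0) = 0.025 m^2/g

0.025


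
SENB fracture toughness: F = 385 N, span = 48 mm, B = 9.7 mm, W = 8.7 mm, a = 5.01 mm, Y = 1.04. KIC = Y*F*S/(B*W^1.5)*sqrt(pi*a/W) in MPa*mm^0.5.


KIC = 1.04*385*48/(9.7*8.7^1.5)*sqrt(pi*5.01/8.7) = 103.85

103.85


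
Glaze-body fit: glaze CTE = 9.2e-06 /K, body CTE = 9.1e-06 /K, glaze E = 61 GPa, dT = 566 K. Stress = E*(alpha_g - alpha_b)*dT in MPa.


Stress = 61*1000*(9.2e-06 - 9.1e-06)*566 = 3.5 MPa

3.5


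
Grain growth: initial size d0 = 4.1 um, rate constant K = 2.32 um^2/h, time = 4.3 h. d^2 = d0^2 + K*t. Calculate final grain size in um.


d^2 = 4.1^2 + 2.32*4.3 = 26.786
d = sqrt(26.786) = 5.18 um

5.18


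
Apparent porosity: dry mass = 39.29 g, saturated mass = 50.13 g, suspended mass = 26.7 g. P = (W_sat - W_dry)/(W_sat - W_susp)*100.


P = (50.13 - 39.29) / (50.13 - 26.7) * 100 = 10.84 / 23.43 * 100 = 46.3%

46.3


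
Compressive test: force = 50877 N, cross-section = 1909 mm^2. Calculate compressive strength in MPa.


CS = 50877 / 1909 = 26.7 MPa

26.7


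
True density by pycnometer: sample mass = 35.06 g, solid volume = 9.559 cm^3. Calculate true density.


TD = 35.06 / 9.559 = 3.668 g/cm^3

3.668


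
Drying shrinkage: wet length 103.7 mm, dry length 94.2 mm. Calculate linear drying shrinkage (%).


DS = (103.7 - 94.2) / 103.7 * 100 = 9.16%

9.16


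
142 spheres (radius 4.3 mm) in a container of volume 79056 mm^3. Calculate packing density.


V_sphere = 4/3*pi*4.3^3 = 333.0381 mm^3
Total V = 142*333.0381 = 47291.4102 mm^3
PD = 47291.4102 / 79056 = 0.598

0.598


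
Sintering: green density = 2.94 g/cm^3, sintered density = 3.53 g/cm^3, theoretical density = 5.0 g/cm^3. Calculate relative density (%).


Relative = 3.53 / 5.0 * 100 = 70.6%

70.6


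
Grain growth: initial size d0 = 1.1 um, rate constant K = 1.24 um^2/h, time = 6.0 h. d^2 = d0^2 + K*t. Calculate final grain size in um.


d^2 = 1.1^2 + 1.24*6.0 = 8.65
d = sqrt(8.65) = 2.94 um

2.94


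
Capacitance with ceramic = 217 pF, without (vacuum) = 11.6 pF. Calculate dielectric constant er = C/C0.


er = 217 / 11.6 = 18.71

18.71


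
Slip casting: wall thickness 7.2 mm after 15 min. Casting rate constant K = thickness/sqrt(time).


K = 7.2 / sqrt(15) = 7.2 / 3.873 = 1.859 mm/min^0.5

1.859


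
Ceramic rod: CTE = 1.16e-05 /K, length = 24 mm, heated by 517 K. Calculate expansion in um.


dL = 1.16e-05 * 24 * 517 * 1000 = 143.933 um

143.933


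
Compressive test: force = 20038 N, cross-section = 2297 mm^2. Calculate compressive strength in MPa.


CS = 20038 / 2297 = 8.7 MPa

8.7


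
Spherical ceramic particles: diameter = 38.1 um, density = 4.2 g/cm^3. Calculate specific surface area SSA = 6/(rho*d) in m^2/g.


SSA = 6 / (4.2 * 38.1) = 0.037 m^2/g

0.037


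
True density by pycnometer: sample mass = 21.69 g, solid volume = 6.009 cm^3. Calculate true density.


TD = 21.69 / 6.009 = 3.61 g/cm^3

3.61


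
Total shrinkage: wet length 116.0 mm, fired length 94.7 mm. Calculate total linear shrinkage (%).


TS = (116.0 - 94.7) / 116.0 * 100 = 18.36%

18.36


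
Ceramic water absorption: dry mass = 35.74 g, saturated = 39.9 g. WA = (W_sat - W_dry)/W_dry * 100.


WA = (39.9 - 35.74) / 35.74 * 100 = 11.64%

11.64


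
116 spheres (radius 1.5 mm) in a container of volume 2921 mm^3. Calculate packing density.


V_sphere = 4/3*pi*1.5^3 = 14.1372 mm^3
Total V = 116*14.1372 = 1639.9152 mm^3
PD = 1639.9152 / 2921 = 0.561

0.561


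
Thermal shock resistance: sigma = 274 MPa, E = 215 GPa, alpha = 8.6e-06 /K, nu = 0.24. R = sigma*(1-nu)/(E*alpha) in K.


R = 274*(1-0.24)/(215*1000*8.6e-06) = 113 K

113


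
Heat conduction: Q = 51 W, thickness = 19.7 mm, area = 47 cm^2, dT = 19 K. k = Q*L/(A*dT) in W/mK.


k = 51*19.7/1000/(47/10000*19) = 11.25 W/mK

11.25


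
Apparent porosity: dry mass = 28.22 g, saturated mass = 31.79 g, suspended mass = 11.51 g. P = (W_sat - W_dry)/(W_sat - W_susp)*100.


P = (31.79 - 28.22) / (31.79 - 11.51) * 100 = 3.57 / 20.28 * 100 = 17.6%

17.6


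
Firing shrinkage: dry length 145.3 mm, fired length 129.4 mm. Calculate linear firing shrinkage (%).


FS = (145.3 - 129.4) / 145.3 * 100 = 10.94%

10.94


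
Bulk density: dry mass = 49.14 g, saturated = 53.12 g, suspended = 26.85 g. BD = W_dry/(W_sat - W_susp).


BD = 49.14 / (53.12 - 26.85) = 49.14 / 26.27 = 1.871 g/cm^3

1.871


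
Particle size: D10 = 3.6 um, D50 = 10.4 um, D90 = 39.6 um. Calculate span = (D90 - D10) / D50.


Span = (39.6 - 3.6) / 10.4 = 36.0 / 10.4 = 3.462

3.462


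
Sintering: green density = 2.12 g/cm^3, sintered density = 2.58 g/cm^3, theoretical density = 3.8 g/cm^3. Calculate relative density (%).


Relative = 2.58 / 3.8 * 100 = 67.9%

67.9


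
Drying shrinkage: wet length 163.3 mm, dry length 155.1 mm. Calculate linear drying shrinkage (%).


DS = (163.3 - 155.1) / 163.3 * 100 = 5.02%

5.02


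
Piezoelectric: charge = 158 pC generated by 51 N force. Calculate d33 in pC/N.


d33 = 158 / 51 = 3.1 pC/N

3.1


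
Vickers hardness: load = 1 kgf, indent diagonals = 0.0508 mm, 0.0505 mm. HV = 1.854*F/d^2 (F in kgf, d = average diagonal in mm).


d_avg = (0.0508+0.0505)/2 = 0.05065 mm
HV = 1.854*1/0.05065^2 = 723

723


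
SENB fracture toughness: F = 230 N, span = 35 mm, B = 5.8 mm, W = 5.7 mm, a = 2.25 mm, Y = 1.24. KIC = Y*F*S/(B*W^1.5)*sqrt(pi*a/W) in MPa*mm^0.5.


KIC = 1.24*230*35/(5.8*5.7^1.5)*sqrt(pi*2.25/5.7) = 140.83

140.83


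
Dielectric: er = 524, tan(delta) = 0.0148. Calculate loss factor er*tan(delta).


Loss = 524 * 0.0148 = 7.755

7.755


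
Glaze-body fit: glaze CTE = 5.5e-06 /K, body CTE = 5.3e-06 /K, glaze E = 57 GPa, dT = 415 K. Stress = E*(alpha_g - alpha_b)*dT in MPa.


Stress = 57*1000*(5.5e-06 - 5.3e-06)*415 = 4.7 MPa

4.7


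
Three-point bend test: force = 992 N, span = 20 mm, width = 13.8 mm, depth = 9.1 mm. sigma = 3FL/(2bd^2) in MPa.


sigma = 3*992*20/(2*13.8*9.1^2) = 26.0 MPa

26.0


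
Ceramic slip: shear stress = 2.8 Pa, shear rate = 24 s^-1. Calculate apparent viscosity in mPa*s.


eta = tau/gamma * 1000 = 2.8/24 * 1000 = 116.7 mPa*s

116.7


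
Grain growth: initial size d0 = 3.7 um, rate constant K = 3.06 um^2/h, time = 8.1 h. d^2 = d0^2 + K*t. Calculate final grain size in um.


d^2 = 3.7^2 + 3.06*8.1 = 38.476
d = sqrt(38.476) = 6.2 um

6.2


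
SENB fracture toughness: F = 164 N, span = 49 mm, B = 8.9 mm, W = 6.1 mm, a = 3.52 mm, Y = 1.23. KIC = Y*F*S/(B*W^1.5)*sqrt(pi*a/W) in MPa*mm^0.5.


KIC = 1.23*164*49/(8.9*6.1^1.5)*sqrt(pi*3.52/6.1) = 99.25

99.25


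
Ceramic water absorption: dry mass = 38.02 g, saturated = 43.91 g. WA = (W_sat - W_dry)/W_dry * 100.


WA = (43.91 - 38.02) / 38.02 * 100 = 15.49%

15.49


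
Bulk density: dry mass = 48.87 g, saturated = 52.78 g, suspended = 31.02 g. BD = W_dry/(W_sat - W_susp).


BD = 48.87 / (52.78 - 31.02) = 48.87 / 21.76 = 2.246 g/cm^3

2.246


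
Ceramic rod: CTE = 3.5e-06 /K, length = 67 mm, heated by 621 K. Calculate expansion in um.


dL = 3.5e-06 * 67 * 621 * 1000 = 145.625 um

145.625


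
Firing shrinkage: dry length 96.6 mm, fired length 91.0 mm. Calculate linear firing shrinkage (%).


FS = (96.6 - 91.0) / 96.6 * 100 = 5.8%

5.8


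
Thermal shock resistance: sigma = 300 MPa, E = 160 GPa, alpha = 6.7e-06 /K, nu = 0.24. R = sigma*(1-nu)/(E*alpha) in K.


R = 300*(1-0.24)/(160*1000*6.7e-06) = 213 K

213


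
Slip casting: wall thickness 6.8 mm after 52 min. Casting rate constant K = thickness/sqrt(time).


K = 6.8 / sqrt(52) = 6.8 / 7.2111 = 0.943 mm/min^0.5

0.943


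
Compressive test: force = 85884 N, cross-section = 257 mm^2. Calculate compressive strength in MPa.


CS = 85884 / 257 = 334.2 MPa

334.2


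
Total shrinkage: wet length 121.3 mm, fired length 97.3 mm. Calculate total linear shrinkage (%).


TS = (121.3 - 97.3) / 121.3 * 100 = 19.79%

19.79


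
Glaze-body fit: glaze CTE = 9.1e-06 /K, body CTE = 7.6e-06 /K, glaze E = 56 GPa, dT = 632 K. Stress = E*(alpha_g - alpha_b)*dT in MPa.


Stress = 56*1000*(9.1e-06 - 7.6e-06)*632 = 53.1 MPa

53.1


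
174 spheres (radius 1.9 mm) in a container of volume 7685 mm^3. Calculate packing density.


V_sphere = 4/3*pi*1.9^3 = 28.7309 mm^3
Total V = 174*28.7309 = 4999.1766 mm^3
PD = 4999.1766 / 7685 = 0.651

0.651


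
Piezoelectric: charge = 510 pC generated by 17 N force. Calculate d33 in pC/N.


d33 = 510 / 17 = 30.0 pC/N

30.0


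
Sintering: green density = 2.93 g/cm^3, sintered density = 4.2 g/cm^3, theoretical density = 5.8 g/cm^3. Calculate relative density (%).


Relative = 4.2 / 5.8 * 100 = 72.4%

72.4


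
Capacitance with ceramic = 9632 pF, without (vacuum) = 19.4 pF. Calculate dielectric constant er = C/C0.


er = 9632 / 19.4 = 496.49

496.49


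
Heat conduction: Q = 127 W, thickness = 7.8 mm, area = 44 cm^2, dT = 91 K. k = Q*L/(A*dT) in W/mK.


k = 127*7.8/1000/(44/10000*91) = 2.47 W/mK

2.47


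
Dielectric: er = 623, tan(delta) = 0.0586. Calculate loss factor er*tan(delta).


Loss = 623 * 0.0586 = 36.508

36.508


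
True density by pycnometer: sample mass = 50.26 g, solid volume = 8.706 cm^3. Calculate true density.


TD = 50.26 / 8.706 = 5.773 g/cm^3

5.773


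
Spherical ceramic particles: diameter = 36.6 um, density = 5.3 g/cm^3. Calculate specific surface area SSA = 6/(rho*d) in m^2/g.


SSA = 6 / (5.3 * 36.6) = 0.031 m^2/g

0.031


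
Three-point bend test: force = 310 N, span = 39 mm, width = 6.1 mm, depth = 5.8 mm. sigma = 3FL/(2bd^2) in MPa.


sigma = 3*310*39/(2*6.1*5.8^2) = 88.4 MPa

88.4


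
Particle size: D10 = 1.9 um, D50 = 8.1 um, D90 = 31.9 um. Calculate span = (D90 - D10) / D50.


Span = (31.9 - 1.9) / 8.1 = 30.0 / 8.1 = 3.704

3.704


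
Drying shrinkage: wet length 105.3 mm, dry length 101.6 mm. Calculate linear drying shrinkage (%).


DS = (105.3 - 101.6) / 105.3 * 100 = 3.51%

3.51


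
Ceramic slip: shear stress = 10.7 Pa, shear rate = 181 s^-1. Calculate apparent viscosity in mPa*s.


eta = tau/gamma * 1000 = 10.7/181 * 1000 = 59.1 mPa*s

59.1


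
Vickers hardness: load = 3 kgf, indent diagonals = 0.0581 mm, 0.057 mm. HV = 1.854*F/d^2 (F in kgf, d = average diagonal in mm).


d_avg = (0.0581+0.057)/2 = 0.05755 mm
HV = 1.854*3/0.05755^2 = 1679

1679


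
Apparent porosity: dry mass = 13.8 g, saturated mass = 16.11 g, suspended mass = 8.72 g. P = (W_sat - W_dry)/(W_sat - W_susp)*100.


P = (16.11 - 13.8) / (16.11 - 8.72) * 100 = 2.31 / 7.39 * 100 = 31.3%

31.3


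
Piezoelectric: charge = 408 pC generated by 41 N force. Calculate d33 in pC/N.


d33 = 408 / 41 = 10.0 pC/N

10.0


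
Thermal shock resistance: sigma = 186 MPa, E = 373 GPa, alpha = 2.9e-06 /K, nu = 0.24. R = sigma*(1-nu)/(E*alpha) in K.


R = 186*(1-0.24)/(373*1000*2.9e-06) = 131 K

131


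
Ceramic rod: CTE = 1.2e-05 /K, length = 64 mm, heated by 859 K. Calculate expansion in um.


dL = 1.2e-05 * 64 * 859 * 1000 = 659.712 um

659.712


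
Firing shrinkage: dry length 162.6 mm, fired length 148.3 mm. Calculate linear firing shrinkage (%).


FS = (162.6 - 148.3) / 162.6 * 100 = 8.79%

8.79


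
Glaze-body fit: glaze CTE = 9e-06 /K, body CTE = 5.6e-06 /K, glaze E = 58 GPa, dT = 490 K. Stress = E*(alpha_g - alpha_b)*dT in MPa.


Stress = 58*1000*(9e-06 - 5.6e-06)*490 = 96.6 MPa

96.6


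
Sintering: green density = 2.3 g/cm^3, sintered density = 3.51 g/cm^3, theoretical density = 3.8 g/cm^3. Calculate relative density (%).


Relative = 3.51 / 3.8 * 100 = 92.4%

92.4


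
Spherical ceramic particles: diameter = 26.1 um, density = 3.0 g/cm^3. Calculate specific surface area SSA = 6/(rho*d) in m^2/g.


SSA = 6 / (3.0 * 26.1) = 0.077 m^2/g

0.077


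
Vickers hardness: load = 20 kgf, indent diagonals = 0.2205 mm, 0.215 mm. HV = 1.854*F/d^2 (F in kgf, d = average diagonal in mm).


d_avg = (0.2205+0.215)/2 = 0.21775 mm
HV = 1.854*20/0.21775^2 = 782

782


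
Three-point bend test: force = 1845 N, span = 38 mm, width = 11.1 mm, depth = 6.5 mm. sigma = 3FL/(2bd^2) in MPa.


sigma = 3*1845*38/(2*11.1*6.5^2) = 224.2 MPa

224.2


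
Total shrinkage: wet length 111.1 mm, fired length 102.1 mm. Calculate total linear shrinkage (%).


TS = (111.1 - 102.1) / 111.1 * 100 = 8.1%

8.1


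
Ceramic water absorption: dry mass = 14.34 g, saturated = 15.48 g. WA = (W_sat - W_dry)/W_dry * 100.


WA = (15.48 - 14.34) / 14.34 * 100 = 7.95%

7.95


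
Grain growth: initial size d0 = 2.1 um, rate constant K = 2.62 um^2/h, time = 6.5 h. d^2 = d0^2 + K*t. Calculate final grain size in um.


d^2 = 2.1^2 + 2.62*6.5 = 21.44
d = sqrt(21.44) = 4.63 um

4.63


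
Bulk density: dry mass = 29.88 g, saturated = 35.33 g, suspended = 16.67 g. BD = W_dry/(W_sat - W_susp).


BD = 29.88 / (35.33 - 16.67) = 29.88 / 18.66 = 1.601 g/cm^3

1.601


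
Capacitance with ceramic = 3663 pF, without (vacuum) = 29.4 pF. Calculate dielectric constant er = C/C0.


er = 3663 / 29.4 = 124.59

124.59


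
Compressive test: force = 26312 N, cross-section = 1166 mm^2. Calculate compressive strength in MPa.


CS = 26312 / 1166 = 22.6 MPa

22.6


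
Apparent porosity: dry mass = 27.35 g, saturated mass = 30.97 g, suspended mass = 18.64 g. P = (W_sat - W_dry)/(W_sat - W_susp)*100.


P = (30.97 - 27.35) / (30.97 - 18.64) * 100 = 3.62 / 12.33 * 100 = 29.4%

29.4


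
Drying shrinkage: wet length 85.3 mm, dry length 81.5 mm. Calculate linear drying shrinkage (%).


DS = (85.3 - 81.5) / 85.3 * 100 = 4.45%

4.45


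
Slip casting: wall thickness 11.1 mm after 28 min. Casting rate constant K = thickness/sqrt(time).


K = 11.1 / sqrt(28) = 11.1 / 5.2915 = 2.098 mm/min^0.5

2.098


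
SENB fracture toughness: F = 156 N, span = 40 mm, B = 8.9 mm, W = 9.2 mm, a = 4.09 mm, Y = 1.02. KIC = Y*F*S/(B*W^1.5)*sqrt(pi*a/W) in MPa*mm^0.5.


KIC = 1.02*156*40/(8.9*9.2^1.5)*sqrt(pi*4.09/9.2) = 30.29

30.29


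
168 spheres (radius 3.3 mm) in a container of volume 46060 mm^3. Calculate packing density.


V_sphere = 4/3*pi*3.3^3 = 150.5326 mm^3
Total V = 168*150.5326 = 25289.4768 mm^3
PD = 25289.4768 / 46060 = 0.549

0.549


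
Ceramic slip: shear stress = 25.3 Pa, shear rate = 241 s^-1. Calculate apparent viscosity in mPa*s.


eta = tau/gamma * 1000 = 25.3/241 * 1000 = 105.0 mPa*s

105.0


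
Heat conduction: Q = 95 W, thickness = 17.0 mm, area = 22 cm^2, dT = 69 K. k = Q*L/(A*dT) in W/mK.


k = 95*17.0/1000/(22/10000*69) = 10.64 W/mK

10.64


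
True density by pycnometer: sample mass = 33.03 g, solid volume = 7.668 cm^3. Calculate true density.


TD = 33.03 / 7.668 = 4.308 g/cm^3

4.308


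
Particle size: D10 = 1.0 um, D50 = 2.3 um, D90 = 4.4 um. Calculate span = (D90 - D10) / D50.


Span = (4.4 - 1.0) / 2.3 = 3.4 / 2.3 = 1.478

1.478


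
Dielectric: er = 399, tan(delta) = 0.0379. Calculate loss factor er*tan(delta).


Loss = 399 * 0.0379 = 15.122

15.122


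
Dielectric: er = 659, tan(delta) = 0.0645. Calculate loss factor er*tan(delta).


Loss = 659 * 0.0645 = 42.506

42.506


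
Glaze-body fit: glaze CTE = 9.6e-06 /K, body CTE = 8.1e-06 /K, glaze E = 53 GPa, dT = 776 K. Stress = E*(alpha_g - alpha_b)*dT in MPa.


Stress = 53*1000*(9.6e-06 - 8.1e-06)*776 = 61.7 MPa

61.7


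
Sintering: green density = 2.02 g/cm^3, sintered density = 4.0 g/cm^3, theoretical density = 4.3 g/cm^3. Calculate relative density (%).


Relative = 4.0 / 4.3 * 100 = 93.0%

93.0


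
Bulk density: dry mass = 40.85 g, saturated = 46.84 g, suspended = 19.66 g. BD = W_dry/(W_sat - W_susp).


BD = 40.85 / (46.84 - 19.66) = 40.85 / 27.18 = 1.503 g/cm^3

1.503


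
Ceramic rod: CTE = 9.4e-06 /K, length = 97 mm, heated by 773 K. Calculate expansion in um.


dL = 9.4e-06 * 97 * 773 * 1000 = 704.821 um

704.821


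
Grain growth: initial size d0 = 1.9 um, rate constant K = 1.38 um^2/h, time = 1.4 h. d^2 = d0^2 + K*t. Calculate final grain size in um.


d^2 = 1.9^2 + 1.38*1.4 = 5.542
d = sqrt(5.542) = 2.35 um

2.35


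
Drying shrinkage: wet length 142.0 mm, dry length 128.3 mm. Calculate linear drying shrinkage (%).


DS = (142.0 - 128.3) / 142.0 * 100 = 9.65%

9.65


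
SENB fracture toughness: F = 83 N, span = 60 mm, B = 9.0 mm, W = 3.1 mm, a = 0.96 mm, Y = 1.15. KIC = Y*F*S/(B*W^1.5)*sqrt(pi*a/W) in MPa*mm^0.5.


KIC = 1.15*83*60/(9.0*3.1^1.5)*sqrt(pi*0.96/3.1) = 114.99

114.99


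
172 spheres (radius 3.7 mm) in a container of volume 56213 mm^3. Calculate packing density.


V_sphere = 4/3*pi*3.7^3 = 212.1748 mm^3
Total V = 172*212.1748 = 36494.0656 mm^3
PD = 36494.0656 / 56213 = 0.649

0.649


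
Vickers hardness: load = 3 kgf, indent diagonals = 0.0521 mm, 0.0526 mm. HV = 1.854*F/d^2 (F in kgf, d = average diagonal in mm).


d_avg = (0.0521+0.0526)/2 = 0.05235 mm
HV = 1.854*3/0.05235^2 = 2030

2030


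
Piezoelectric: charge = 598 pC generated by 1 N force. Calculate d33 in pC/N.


d33 = 598 / 1 = 598.0 pC/N

598.0


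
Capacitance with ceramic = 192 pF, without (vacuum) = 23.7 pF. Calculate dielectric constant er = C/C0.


er = 192 / 23.7 = 8.1

8.1


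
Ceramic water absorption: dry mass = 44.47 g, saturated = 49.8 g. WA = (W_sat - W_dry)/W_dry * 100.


WA = (49.8 - 44.47) / 44.47 * 100 = 11.99%

11.99


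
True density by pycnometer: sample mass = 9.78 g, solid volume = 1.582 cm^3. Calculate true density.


TD = 9.78 / 1.582 = 6.182 g/cm^3

6.182


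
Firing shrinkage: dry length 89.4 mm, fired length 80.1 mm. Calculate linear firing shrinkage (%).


FS = (89.4 - 80.1) / 89.4 * 100 = 10.4%

10.4


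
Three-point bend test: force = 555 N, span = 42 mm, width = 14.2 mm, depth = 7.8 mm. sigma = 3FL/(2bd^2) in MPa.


sigma = 3*555*42/(2*14.2*7.8^2) = 40.5 MPa

40.5


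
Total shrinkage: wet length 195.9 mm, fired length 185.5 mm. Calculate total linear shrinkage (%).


TS = (195.9 - 185.5) / 195.9 * 100 = 5.31%

5.31


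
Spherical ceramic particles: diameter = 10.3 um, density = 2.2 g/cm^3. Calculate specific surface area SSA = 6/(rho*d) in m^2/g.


SSA = 6 / (2.2 * 10.3) = 0.265 m^2/g

0.265


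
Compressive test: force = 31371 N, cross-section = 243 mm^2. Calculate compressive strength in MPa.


CS = 31371 / 243 = 129.1 MPa

129.1


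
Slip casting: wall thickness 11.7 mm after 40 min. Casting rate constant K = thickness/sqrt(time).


K = 11.7 / sqrt(40) = 11.7 / 6.3246 = 1.85 mm/min^0.5

1.85


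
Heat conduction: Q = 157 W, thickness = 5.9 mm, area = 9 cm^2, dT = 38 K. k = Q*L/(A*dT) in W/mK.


k = 157*5.9/1000/(9/10000*38) = 27.08 W/mK

27.08


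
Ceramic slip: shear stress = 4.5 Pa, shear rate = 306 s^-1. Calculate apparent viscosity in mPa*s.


eta = tau/gamma * 1000 = 4.5/306 * 1000 = 14.7 mPa*s

14.7


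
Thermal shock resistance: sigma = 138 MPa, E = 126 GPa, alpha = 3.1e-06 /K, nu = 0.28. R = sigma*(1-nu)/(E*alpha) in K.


R = 138*(1-0.28)/(126*1000*3.1e-06) = 254 K

254


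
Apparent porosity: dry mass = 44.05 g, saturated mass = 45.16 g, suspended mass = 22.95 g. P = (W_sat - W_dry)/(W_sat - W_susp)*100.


P = (45.16 - 44.05) / (45.16 - 22.95) * 100 = 1.11 / 22.21 * 100 = 5.0%

5.0


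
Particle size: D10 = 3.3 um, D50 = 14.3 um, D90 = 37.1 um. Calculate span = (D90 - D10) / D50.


Span = (37.1 - 3.3) / 14.3 = 33.8 / 14.3 = 2.364

2.364


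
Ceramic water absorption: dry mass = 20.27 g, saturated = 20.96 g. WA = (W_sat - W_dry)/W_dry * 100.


WA = (20.96 - 20.27) / 20.27 * 100 = 3.4%

3.4


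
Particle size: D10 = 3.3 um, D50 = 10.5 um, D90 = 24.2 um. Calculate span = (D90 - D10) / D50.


Span = (24.2 - 3.3) / 10.5 = 20.9 / 10.5 = 1.99

1.99


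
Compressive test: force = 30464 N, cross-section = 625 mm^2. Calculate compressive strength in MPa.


CS = 30464 / 625 = 48.7 MPa

48.7


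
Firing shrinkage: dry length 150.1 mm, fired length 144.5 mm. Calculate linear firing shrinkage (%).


FS = (150.1 - 144.5) / 150.1 * 100 = 3.73%

3.73


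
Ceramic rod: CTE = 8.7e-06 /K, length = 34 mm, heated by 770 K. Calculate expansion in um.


dL = 8.7e-06 * 34 * 770 * 1000 = 227.766 um

227.766


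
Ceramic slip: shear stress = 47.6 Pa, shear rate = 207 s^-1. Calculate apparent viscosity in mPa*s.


eta = tau/gamma * 1000 = 47.6/207 * 1000 = 230.0 mPa*s

230.0


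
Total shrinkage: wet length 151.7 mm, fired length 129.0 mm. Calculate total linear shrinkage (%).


TS = (151.7 - 129.0) / 151.7 * 100 = 14.96%

14.96


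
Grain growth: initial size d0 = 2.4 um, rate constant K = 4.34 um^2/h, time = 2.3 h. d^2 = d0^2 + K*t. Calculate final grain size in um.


d^2 = 2.4^2 + 4.34*2.3 = 15.742
d = sqrt(15.742) = 3.97 um

3.97


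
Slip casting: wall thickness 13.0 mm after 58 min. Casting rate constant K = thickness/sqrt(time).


K = 13.0 / sqrt(58) = 13.0 / 7.6158 = 1.707 mm/min^0.5

1.707


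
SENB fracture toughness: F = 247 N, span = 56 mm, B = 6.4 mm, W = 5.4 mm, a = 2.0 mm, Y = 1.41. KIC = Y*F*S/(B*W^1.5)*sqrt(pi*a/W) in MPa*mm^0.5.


KIC = 1.41*247*56/(6.4*5.4^1.5)*sqrt(pi*2.0/5.4) = 261.95

261.95


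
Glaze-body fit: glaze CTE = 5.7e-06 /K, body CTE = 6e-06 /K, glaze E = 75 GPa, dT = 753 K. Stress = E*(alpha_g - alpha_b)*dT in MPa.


Stress = 75*1000*(5.7e-06 - 6e-06)*753 = -16.9 MPa

-16.9


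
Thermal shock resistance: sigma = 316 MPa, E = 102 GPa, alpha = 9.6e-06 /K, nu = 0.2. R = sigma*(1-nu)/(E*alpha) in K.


R = 316*(1-0.2)/(102*1000*9.6e-06) = 258 K

258


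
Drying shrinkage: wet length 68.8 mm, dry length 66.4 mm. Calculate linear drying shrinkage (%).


DS = (68.8 - 66.4) / 68.8 * 100 = 3.49%

3.49


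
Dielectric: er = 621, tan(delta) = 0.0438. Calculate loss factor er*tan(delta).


Loss = 621 * 0.0438 = 27.2

27.2


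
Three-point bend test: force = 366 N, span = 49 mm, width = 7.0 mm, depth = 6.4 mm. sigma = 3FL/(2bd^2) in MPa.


sigma = 3*366*49/(2*7.0*6.4^2) = 93.8 MPa

93.8


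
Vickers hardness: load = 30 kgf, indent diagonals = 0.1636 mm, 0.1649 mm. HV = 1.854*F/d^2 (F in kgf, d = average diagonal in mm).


d_avg = (0.1636+0.1649)/2 = 0.16425 mm
HV = 1.854*30/0.16425^2 = 2062

2062


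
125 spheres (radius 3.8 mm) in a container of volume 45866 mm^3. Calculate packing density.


V_sphere = 4/3*pi*3.8^3 = 229.8473 mm^3
Total V = 125*229.8473 = 28730.9125 mm^3
PD = 28730.9125 / 45866 = 0.626

0.626


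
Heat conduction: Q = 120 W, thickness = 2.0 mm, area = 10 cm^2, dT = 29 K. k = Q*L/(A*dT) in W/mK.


k = 120*2.0/1000/(10/10000*29) = 8.28 W/mK

8.28


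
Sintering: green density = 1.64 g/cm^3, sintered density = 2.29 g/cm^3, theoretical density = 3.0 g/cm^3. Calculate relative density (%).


Relative = 2.29 / 3.0 * 100 = 76.3%

76.3


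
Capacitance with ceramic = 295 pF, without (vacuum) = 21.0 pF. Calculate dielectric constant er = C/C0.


er = 295 / 21.0 = 14.05

14.05


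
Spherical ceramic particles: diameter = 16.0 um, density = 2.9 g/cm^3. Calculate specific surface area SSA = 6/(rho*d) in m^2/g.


SSA = 6 / (2.9 * 16.0) = 0.129 m^2/g

0.129


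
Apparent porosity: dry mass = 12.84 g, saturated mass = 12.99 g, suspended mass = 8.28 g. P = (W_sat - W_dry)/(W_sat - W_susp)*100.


P = (12.99 - 12.84) / (12.99 - 8.28) * 100 = 0.15 / 4.71 * 100 = 3.2%

3.2


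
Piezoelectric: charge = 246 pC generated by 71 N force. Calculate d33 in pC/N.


d33 = 246 / 71 = 3.5 pC/N

3.5


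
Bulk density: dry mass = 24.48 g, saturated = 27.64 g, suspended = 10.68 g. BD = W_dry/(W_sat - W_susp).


BD = 24.48 / (27.64 - 10.68) = 24.48 / 16.96 = 1.443 g/cm^3

1.443


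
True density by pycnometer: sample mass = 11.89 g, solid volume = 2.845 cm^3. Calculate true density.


TD = 11.89 / 2.845 = 4.179 g/cm^3

4.179


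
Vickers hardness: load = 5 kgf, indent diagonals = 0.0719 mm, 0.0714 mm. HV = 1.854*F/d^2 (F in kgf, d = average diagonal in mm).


d_avg = (0.0719+0.0714)/2 = 0.07165 mm
HV = 1.854*5/0.07165^2 = 1806

1806


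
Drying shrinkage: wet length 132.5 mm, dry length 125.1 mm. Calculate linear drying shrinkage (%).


DS = (132.5 - 125.1) / 132.5 * 100 = 5.58%

5.58


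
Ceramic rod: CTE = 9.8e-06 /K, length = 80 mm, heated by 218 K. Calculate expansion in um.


dL = 9.8e-06 * 80 * 218 * 1000 = 170.912 um

170.912


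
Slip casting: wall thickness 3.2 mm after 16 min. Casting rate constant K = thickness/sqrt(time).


K = 3.2 / sqrt(16) = 3.2 / 4.0 = 0.8 mm/min^0.5

0.8


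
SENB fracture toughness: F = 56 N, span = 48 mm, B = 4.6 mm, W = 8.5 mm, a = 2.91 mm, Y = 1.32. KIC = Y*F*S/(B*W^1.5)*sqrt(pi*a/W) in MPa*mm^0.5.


KIC = 1.32*56*48/(4.6*8.5^1.5)*sqrt(pi*2.91/8.5) = 32.28

32.28


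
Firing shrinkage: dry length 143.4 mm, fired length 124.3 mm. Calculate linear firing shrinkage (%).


FS = (143.4 - 124.3) / 143.4 * 100 = 13.32%

13.32


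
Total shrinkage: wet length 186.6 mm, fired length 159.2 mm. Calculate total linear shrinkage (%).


TS = (186.6 - 159.2) / 186.6 * 100 = 14.68%

14.68


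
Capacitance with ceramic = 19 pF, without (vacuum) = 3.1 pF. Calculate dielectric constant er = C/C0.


er = 19 / 3.1 = 6.13

6.13


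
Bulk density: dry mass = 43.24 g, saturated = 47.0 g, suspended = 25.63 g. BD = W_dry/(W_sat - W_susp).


BD = 43.24 / (47.0 - 25.63) = 43.24 / 21.37 = 2.023 g/cm^3

2.023


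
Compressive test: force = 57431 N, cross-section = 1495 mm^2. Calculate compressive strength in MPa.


CS = 57431 / 1495 = 38.4 MPa

38.4


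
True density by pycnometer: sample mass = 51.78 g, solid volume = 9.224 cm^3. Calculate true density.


TD = 51.78 / 9.224 = 5.614 g/cm^3

5.614


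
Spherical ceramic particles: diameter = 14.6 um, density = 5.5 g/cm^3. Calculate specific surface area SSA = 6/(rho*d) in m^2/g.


SSA = 6 / (5.5 * 14.6) = 0.075 m^2/g

0.075


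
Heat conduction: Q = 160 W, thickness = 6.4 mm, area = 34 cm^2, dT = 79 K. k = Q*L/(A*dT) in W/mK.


k = 160*6.4/1000/(34/10000*79) = 3.81 W/mK

3.81


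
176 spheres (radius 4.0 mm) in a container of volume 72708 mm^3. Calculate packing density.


V_sphere = 4/3*pi*4.0^3 = 268.0826 mm^3
Total V = 176*268.0826 = 47182.5376 mm^3
PD = 47182.5376 / 72708 = 0.649

0.649


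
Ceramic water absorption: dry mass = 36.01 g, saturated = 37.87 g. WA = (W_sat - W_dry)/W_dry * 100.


WA = (37.87 - 36.01) / 36.01 * 100 = 5.17%

5.17


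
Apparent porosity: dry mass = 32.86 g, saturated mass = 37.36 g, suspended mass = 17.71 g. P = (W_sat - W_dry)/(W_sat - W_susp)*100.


P = (37.36 - 32.86) / (37.36 - 17.71) * 100 = 4.5 / 19.65 * 100 = 22.9%

22.9


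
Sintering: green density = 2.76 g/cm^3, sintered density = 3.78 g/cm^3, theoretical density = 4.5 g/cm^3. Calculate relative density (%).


Relative = 3.78 / 4.5 * 100 = 84.0%

84.0


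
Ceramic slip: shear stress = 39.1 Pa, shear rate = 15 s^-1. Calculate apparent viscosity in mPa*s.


eta = tau/gamma * 1000 = 39.1/15 * 1000 = 2606.7 mPa*s

2606.7


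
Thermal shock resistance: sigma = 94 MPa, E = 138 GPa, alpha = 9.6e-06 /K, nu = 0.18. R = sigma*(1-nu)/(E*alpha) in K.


R = 94*(1-0.18)/(138*1000*9.6e-06) = 58 K

58


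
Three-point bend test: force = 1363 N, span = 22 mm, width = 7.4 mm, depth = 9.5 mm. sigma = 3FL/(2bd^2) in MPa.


sigma = 3*1363*22/(2*7.4*9.5^2) = 67.3 MPa

67.3


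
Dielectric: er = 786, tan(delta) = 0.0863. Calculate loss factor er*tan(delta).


Loss = 786 * 0.0863 = 67.832

67.832


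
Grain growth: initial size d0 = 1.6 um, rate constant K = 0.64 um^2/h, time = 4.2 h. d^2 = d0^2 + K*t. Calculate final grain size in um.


d^2 = 1.6^2 + 0.64*4.2 = 5.248
d = sqrt(5.248) = 2.29 um

2.29


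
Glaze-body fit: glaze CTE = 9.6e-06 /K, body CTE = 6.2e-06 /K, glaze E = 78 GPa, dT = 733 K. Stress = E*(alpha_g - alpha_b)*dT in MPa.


Stress = 78*1000*(9.6e-06 - 6.2e-06)*733 = 194.4 MPa

194.4


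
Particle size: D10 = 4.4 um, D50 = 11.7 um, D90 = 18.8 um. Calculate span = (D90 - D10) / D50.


Span = (18.8 - 4.4) / 11.7 = 14.4 / 11.7 = 1.231

1.231


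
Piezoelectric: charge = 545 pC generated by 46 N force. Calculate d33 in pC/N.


d33 = 545 / 46 = 11.8 pC/N

11.8


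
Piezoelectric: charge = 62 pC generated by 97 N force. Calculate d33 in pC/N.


d33 = 62 / 97 = 0.6 pC/N

0.6


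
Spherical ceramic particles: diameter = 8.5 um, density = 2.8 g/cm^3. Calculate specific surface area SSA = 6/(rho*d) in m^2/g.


SSA = 6 / (2.8 * 8.5) = 0.252 m^2/g

0.252


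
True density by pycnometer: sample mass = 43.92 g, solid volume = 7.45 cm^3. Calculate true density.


TD = 43.92 / 7.45 = 5.895 g/cm^3

5.895


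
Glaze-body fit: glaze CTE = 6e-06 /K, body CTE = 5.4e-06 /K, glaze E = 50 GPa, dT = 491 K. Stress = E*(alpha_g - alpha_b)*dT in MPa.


Stress = 50*1000*(6e-06 - 5.4e-06)*491 = 14.7 MPa

14.7


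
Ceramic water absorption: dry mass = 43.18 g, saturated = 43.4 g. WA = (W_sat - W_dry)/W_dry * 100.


WA = (43.4 - 43.18) / 43.18 * 100 = 0.51%

0.51


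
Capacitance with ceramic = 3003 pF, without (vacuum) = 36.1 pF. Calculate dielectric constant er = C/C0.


er = 3003 / 36.1 = 83.19

83.19


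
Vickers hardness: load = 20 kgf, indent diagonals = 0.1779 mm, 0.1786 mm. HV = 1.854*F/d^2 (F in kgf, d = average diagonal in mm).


d_avg = (0.1779+0.1786)/2 = 0.17825 mm
HV = 1.854*20/0.17825^2 = 1167

1167


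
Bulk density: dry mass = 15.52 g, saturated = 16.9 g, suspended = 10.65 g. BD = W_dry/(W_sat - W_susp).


BD = 15.52 / (16.9 - 10.65) = 15.52 / 6.25 = 2.483 g/cm^3

2.483


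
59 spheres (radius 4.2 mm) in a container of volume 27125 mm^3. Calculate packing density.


V_sphere = 4/3*pi*4.2^3 = 310.3391 mm^3
Total V = 59*310.3391 = 18310.0069 mm^3
PD = 18310.0069 / 27125 = 0.675

0.675


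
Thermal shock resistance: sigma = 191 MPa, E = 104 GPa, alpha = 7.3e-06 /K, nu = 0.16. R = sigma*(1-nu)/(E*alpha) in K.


R = 191*(1-0.16)/(104*1000*7.3e-06) = 211 K

211


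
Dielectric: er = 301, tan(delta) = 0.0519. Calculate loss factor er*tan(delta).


Loss = 301 * 0.0519 = 15.622

15.622


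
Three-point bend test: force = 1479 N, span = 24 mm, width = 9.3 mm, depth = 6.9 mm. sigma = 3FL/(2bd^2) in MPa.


sigma = 3*1479*24/(2*9.3*6.9^2) = 120.3 MPa

120.3


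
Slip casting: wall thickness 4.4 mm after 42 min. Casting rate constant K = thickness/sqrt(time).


K = 4.4 / sqrt(42) = 4.4 / 6.4807 = 0.679 mm/min^0.5

0.679


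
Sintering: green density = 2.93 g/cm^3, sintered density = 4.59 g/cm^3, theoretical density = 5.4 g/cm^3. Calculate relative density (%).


Relative = 4.59 / 5.4 * 100 = 85.0%

85.0


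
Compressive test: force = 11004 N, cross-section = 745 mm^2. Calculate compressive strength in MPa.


CS = 11004 / 745 = 14.8 MPa

14.8


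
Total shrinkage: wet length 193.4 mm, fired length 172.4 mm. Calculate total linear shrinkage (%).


TS = (193.4 - 172.4) / 193.4 * 100 = 10.86%

10.86


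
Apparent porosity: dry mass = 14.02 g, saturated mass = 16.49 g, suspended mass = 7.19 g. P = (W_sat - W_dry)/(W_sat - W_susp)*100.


P = (16.49 - 14.02) / (16.49 - 7.19) * 100 = 2.47 / 9.3 * 100 = 26.6%

26.6


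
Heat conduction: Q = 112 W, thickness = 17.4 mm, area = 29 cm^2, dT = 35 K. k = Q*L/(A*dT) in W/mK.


k = 112*17.4/1000/(29/10000*35) = 19.2 W/mK

19.2


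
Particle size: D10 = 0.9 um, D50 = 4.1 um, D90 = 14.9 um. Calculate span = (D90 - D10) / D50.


Span = (14.9 - 0.9) / 4.1 = 14.0 / 4.1 = 3.415

3.415


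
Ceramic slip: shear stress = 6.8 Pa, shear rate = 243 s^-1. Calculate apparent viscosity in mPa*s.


eta = tau/gamma * 1000 = 6.8/243 * 1000 = 28.0 mPa*s

28.0


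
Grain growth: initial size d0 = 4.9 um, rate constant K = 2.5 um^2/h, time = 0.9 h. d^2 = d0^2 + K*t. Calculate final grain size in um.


d^2 = 4.9^2 + 2.5*0.9 = 26.26
d = sqrt(26.26) = 5.12 um

5.12


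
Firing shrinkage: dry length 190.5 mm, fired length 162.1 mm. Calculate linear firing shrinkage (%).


FS = (190.5 - 162.1) / 190.5 * 100 = 14.91%

14.91


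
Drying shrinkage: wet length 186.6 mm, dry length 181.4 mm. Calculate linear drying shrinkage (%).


DS = (186.6 - 181.4) / 186.6 * 100 = 2.79%

2.79


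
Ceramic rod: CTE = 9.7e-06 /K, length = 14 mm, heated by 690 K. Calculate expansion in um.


dL = 9.7e-06 * 14 * 690 * 1000 = 93.702 um

93.702


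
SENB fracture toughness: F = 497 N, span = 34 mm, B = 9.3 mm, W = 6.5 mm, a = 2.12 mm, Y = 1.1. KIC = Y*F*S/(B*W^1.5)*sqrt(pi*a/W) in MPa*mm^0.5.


KIC = 1.1*497*34/(9.3*6.5^1.5)*sqrt(pi*2.12/6.5) = 122.08

122.08
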